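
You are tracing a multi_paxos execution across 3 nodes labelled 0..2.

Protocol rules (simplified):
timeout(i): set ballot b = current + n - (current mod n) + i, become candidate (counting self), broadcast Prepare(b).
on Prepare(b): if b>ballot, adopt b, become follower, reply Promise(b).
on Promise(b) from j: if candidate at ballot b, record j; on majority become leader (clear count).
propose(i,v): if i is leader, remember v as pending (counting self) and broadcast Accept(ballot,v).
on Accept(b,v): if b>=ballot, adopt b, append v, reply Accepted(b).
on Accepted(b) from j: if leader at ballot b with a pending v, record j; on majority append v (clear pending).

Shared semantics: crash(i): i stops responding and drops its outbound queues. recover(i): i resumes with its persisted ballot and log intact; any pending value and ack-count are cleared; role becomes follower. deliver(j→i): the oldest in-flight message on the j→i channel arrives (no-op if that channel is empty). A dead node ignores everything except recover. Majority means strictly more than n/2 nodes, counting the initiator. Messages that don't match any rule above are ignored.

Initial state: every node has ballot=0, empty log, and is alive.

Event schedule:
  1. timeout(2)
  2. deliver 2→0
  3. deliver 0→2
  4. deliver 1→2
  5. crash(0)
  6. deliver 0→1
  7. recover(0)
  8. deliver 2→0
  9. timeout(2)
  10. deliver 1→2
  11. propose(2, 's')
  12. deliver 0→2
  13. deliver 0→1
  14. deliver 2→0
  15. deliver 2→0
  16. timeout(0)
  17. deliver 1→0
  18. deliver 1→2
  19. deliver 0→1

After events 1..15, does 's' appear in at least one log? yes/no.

e1 timeout(2): 2[cand,b=5,-]
e2 deliver 2→0: 0[foll,b=5,-]
e3 deliver 0→2: 2[lead,b=5,-]
e4 deliver 1→2: ·
e5 crash(0): 0[✗foll,b=5,-]
e6 deliver 0→1: ·
e7 recover(0): 0[foll,b=5,-]
e8 deliver 2→0: ·
e9 timeout(2): 2[cand,b=8,-]
e10 deliver 1→2: ·
e11 propose(2,'s'): ·
e12 deliver 0→2: ·
e13 deliver 0→1: ·
e14 deliver 2→0: 0[foll,b=8,-]
e15 deliver 2→0: ·

no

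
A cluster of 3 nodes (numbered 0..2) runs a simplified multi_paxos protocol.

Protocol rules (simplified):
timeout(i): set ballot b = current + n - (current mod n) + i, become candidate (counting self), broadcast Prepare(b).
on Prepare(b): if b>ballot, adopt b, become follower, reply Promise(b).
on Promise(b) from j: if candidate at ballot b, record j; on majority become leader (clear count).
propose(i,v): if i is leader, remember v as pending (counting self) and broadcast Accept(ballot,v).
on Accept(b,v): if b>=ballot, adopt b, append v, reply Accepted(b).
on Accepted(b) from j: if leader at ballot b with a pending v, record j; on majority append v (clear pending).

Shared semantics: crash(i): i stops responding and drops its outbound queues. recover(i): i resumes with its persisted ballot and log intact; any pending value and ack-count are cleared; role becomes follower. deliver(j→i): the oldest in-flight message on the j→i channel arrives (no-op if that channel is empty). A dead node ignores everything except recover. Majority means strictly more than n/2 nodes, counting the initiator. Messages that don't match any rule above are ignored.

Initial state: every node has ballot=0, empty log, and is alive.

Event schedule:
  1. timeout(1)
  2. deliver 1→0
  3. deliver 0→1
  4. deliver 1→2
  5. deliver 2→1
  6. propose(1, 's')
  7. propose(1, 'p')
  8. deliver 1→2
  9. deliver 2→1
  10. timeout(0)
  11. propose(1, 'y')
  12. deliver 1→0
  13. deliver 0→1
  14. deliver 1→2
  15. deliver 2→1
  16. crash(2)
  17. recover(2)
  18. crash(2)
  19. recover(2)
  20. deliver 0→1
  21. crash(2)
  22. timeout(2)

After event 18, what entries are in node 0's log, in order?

empty

after 1 — timeout(1): n1:cand/b4/[-]
after 2 — deliver 1→0: n0:foll/b4/[-]
after 3 — deliver 0→1: n1:lead/b4/[-]
after 4 — deliver 1→2: n2:foll/b4/[-]
after 5 — deliver 2→1: ·
after 6 — propose(1,'s'): ·
after 7 — propose(1,'p'): ·
after 8 — deliver 1→2: n2:foll/b4/[s]
after 9 — deliver 2→1: n1:lead/b4/[p]
after 10 — timeout(0): n0:cand/b6/[-]
after 11 — propose(1,'y'): ·
after 12 — deliver 1→0: ·
after 13 — deliver 0→1: n1:foll/b6/[p]
after 14 — deliver 1→2: n2:foll/b4/[s,p]
after 15 — deliver 2→1: ·
after 16 — crash(2): n2:✗foll/b4/[s,p]
after 17 — recover(2): n2:foll/b4/[s,p]
after 18 — crash(2): n2:✗foll/b4/[s,p]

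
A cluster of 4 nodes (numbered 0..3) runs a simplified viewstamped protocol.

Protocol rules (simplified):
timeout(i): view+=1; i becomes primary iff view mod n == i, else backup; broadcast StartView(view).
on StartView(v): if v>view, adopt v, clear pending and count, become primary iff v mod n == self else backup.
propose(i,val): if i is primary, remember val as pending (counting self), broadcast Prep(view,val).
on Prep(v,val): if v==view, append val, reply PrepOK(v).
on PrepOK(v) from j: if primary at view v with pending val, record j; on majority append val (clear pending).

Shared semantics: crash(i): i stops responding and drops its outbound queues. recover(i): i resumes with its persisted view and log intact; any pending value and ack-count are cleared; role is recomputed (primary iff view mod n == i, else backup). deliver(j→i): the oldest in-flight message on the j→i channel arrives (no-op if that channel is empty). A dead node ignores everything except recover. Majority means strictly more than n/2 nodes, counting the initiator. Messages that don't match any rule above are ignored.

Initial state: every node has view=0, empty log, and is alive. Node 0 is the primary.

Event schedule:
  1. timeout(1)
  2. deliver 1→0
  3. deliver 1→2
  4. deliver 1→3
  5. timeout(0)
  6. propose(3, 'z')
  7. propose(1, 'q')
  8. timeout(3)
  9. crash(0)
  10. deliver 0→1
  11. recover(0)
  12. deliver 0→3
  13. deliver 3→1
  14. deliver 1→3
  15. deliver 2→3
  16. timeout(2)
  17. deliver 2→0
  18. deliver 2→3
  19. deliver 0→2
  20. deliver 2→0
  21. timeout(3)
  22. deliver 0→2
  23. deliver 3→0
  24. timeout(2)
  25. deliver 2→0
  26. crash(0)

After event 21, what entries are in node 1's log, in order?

empty

[1] timeout(1) → N1(prim v1 [-])
[2] deliver 1→0 → N0(back v1 [-])
[3] deliver 1→2 → N2(back v1 [-])
[4] deliver 1→3 → N3(back v1 [-])
[5] timeout(0) → N0(back v2 [-])
[6] propose(3,'z') → ∅
[7] propose(1,'q') → ∅
[8] timeout(3) → N3(back v2 [-])
[9] crash(0) → N0(✗back v2 [-])
[10] deliver 0→1 → ∅
[11] recover(0) → N0(back v2 [-])
[12] deliver 0→3 → ∅
[13] deliver 3→1 → N1(back v2 [-])
[14] deliver 1→3 → ∅
[15] deliver 2→3 → ∅
[16] timeout(2) → N2(prim v2 [-])
[17] deliver 2→0 → ∅
[18] deliver 2→3 → ∅
[19] deliver 0→2 → ∅
[20] deliver 2→0 → ∅
[21] timeout(3) → N3(prim v3 [-])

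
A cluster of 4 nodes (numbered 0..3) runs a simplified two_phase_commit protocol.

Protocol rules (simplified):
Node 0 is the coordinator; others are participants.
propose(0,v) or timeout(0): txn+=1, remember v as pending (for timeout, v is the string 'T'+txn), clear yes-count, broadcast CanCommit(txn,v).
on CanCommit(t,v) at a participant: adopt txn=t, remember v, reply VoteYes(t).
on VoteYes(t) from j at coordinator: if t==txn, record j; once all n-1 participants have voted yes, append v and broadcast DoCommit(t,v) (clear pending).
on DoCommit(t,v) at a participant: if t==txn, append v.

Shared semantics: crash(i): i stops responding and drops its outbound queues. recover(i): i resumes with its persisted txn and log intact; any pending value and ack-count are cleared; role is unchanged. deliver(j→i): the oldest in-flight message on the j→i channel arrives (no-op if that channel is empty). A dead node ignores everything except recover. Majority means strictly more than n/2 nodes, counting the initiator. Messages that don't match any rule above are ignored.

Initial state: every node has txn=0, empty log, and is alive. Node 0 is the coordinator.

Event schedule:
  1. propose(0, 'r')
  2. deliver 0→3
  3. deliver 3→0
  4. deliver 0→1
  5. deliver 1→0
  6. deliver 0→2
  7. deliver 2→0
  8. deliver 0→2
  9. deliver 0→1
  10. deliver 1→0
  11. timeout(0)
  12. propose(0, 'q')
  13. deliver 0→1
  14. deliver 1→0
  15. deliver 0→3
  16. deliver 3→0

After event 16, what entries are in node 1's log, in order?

e1 propose(0,'r'): 0[coor,t=1,-]
e2 deliver 0→3: 3[part,t=1,-]
e3 deliver 3→0: ·
e4 deliver 0→1: 1[part,t=1,-]
e5 deliver 1→0: ·
e6 deliver 0→2: 2[part,t=1,-]
e7 deliver 2→0: 0[coor,t=1,r]
e8 deliver 0→2: 2[part,t=1,r]
e9 deliver 0→1: 1[part,t=1,r]
e10 deliver 1→0: ·
e11 timeout(0): 0[coor,t=2,r]
e12 propose(0,'q'): 0[coor,t=3,r]
e13 deliver 0→1: 1[part,t=2,r]
e14 deliver 1→0: ·
e15 deliver 0→3: 3[part,t=1,r]
e16 deliver 3→0: ·

r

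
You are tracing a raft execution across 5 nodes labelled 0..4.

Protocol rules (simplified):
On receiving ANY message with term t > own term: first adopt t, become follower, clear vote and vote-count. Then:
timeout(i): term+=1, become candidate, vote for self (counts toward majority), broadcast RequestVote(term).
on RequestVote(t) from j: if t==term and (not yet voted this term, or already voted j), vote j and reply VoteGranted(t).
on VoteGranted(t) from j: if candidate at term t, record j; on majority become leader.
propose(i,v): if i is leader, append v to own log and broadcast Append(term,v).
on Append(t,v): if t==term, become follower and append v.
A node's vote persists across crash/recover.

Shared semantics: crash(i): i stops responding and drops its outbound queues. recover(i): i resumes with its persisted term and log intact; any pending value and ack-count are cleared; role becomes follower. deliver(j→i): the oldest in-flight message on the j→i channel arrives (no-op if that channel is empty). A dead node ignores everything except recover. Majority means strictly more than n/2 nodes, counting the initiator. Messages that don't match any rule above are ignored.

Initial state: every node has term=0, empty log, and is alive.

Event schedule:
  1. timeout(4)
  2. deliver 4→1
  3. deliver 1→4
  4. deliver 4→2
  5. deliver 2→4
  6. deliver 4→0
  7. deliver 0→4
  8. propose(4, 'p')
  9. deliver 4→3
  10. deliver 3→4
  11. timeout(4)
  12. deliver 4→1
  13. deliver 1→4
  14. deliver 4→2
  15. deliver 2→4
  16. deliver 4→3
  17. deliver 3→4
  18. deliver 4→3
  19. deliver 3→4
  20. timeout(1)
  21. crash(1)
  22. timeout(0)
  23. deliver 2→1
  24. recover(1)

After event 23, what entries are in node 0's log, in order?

empty

after 1 — timeout(4): n4:cand/t1/[-]
after 2 — deliver 4→1: n1:foll/t1/[-]
after 3 — deliver 1→4: ·
after 4 — deliver 4→2: n2:foll/t1/[-]
after 5 — deliver 2→4: n4:lead/t1/[-]
after 6 — deliver 4→0: n0:foll/t1/[-]
after 7 — deliver 0→4: ·
after 8 — propose(4,'p'): n4:lead/t1/[p]
after 9 — deliver 4→3: n3:foll/t1/[-]
after 10 — deliver 3→4: ·
after 11 — timeout(4): n4:cand/t2/[p]
after 12 — deliver 4→1: n1:foll/t1/[p]
after 13 — deliver 1→4: ·
after 14 — deliver 4→2: n2:foll/t1/[p]
after 15 — deliver 2→4: ·
after 16 — deliver 4→3: n3:foll/t1/[p]
after 17 — deliver 3→4: ·
after 18 — deliver 4→3: n3:foll/t2/[p]
after 19 — deliver 3→4: ·
after 20 — timeout(1): n1:cand/t2/[p]
after 21 — crash(1): n1:✗cand/t2/[p]
after 22 — timeout(0): n0:cand/t2/[-]
after 23 — deliver 2→1: ·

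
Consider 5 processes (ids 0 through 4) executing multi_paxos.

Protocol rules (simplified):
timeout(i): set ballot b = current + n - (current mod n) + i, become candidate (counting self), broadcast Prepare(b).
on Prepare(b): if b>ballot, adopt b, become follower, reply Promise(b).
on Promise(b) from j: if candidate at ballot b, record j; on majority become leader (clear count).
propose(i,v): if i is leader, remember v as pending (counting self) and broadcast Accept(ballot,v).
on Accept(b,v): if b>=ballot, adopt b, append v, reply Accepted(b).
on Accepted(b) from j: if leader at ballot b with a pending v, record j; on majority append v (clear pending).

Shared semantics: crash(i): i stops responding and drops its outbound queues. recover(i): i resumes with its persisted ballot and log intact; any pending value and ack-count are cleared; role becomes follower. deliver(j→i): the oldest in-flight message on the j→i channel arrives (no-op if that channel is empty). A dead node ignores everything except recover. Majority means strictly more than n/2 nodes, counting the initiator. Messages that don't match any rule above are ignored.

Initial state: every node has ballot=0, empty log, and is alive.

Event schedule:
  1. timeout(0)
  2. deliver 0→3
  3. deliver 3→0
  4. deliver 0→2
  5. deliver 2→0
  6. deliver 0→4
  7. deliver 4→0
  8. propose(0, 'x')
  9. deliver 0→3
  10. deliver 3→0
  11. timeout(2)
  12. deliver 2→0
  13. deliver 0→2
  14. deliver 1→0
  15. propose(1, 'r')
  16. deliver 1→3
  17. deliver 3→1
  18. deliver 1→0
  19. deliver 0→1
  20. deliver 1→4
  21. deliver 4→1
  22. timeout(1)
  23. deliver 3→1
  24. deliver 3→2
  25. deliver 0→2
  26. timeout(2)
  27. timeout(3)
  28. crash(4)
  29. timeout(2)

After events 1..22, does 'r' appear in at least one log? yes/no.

e1 timeout(0): 0[cand,b=5,-]
e2 deliver 0→3: 3[foll,b=5,-]
e3 deliver 3→0: ·
e4 deliver 0→2: 2[foll,b=5,-]
e5 deliver 2→0: 0[lead,b=5,-]
e6 deliver 0→4: 4[foll,b=5,-]
e7 deliver 4→0: ·
e8 propose(0,'x'): ·
e9 deliver 0→3: 3[foll,b=5,x]
e10 deliver 3→0: ·
e11 timeout(2): 2[cand,b=12,-]
e12 deliver 2→0: 0[foll,b=12,-]
e13 deliver 0→2: ·
e14 deliver 1→0: ·
e15 propose(1,'r'): ·
e16 deliver 1→3: ·
e17 deliver 3→1: ·
e18 deliver 1→0: ·
e19 deliver 0→1: 1[foll,b=5,-]
e20 deliver 1→4: ·
e21 deliver 4→1: ·
e22 timeout(1): 1[cand,b=11,-]

no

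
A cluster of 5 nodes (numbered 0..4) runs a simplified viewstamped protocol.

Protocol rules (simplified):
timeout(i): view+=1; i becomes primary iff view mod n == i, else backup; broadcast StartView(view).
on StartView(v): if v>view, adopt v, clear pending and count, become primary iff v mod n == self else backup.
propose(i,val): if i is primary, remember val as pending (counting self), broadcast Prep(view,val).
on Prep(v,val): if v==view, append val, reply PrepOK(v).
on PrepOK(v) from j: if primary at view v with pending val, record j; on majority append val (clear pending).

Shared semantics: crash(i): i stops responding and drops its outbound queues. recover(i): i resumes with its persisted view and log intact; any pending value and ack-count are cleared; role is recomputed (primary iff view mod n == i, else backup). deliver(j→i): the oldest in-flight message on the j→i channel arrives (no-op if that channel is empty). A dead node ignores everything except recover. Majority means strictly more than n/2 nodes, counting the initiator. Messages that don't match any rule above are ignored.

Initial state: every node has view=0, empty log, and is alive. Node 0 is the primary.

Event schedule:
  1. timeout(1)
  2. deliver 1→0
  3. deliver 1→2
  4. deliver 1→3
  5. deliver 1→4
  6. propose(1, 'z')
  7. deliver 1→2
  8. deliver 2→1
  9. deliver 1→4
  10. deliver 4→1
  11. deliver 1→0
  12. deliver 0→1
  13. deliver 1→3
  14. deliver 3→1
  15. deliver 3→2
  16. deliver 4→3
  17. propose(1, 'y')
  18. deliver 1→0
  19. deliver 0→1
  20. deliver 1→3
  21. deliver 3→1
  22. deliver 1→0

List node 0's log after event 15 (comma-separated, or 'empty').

1. timeout(1):  <1:prim v1 ->
2. deliver 1→0:  <0:back v1 ->
3. deliver 1→2:  <2:back v1 ->
4. deliver 1→3:  <3:back v1 ->
5. deliver 1→4:  <4:back v1 ->
6. propose(1,'z'):  nop
7. deliver 1→2:  <2:back v1 z>
8. deliver 2→1:  nop
9. deliver 1→4:  <4:back v1 z>
10. deliver 4→1:  <1:prim v1 z>
11. deliver 1→0:  <0:back v1 z>
12. deliver 0→1:  nop
13. deliver 1→3:  <3:back v1 z>
14. deliver 3→1:  nop
15. deliver 3→2:  nop

z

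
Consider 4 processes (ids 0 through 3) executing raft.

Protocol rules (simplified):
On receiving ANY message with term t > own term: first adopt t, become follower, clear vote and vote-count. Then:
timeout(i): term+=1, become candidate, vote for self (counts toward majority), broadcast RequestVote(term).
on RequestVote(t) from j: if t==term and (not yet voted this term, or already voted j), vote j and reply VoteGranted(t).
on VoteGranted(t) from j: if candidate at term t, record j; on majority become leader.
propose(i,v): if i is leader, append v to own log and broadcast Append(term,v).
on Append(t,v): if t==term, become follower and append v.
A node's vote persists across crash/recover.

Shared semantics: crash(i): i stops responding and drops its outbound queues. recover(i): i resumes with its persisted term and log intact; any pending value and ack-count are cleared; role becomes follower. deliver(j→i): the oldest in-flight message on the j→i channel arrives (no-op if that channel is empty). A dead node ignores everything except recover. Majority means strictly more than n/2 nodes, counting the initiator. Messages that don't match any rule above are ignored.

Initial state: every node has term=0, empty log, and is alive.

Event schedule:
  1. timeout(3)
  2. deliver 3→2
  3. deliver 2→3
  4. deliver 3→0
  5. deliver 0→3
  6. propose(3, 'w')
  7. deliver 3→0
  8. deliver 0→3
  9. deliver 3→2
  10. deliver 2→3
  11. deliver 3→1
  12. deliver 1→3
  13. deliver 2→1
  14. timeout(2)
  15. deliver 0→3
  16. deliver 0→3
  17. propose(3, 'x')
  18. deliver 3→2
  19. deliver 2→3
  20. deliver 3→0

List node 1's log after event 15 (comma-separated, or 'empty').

empty

after 1 — timeout(3): n3:cand/t1/[-]
after 2 — deliver 3→2: n2:foll/t1/[-]
after 3 — deliver 2→3: ·
after 4 — deliver 3→0: n0:foll/t1/[-]
after 5 — deliver 0→3: n3:lead/t1/[-]
after 6 — propose(3,'w'): n3:lead/t1/[w]
after 7 — deliver 3→0: n0:foll/t1/[w]
after 8 — deliver 0→3: ·
after 9 — deliver 3→2: n2:foll/t1/[w]
after 10 — deliver 2→3: ·
after 11 — deliver 3→1: n1:foll/t1/[-]
after 12 — deliver 1→3: ·
after 13 — deliver 2→1: ·
after 14 — timeout(2): n2:cand/t2/[w]
after 15 — deliver 0→3: ·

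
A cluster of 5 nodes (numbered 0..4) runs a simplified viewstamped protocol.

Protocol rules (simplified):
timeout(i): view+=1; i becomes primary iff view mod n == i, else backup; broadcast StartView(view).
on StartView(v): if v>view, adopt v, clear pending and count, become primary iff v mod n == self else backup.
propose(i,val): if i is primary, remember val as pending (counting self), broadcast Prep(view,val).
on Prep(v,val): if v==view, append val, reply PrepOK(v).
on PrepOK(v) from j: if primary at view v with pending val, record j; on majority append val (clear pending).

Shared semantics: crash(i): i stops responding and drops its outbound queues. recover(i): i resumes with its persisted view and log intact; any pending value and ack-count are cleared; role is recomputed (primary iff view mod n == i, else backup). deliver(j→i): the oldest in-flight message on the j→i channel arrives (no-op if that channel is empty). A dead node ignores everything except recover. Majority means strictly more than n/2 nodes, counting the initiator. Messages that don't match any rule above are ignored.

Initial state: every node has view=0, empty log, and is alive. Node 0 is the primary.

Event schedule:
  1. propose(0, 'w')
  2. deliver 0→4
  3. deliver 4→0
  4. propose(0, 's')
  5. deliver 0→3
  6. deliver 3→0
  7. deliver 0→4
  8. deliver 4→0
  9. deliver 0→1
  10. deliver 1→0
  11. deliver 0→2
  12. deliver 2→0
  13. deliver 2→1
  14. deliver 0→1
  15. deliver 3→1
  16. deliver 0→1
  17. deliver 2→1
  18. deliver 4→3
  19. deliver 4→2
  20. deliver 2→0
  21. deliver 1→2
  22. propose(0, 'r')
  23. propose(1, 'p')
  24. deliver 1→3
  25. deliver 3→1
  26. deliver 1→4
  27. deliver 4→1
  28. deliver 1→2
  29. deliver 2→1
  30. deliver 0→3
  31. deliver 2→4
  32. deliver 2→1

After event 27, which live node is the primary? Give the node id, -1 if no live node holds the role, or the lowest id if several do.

0

step 1 propose(0,'w'): —
step 2 deliver 0→4: 4={back,v=0,log=w}
step 3 deliver 4→0: —
step 4 propose(0,'s'): —
step 5 deliver 0→3: 3={back,v=0,log=w}
step 6 deliver 3→0: —
step 7 deliver 0→4: 4={back,v=0,log=w,s}
step 8 deliver 4→0: 0={prim,v=0,log=s}
step 9 deliver 0→1: 1={back,v=0,log=w}
step 10 deliver 1→0: —
step 11 deliver 0→2: 2={back,v=0,log=w}
step 12 deliver 2→0: —
step 13 deliver 2→1: —
step 14 deliver 0→1: 1={back,v=0,log=w,s}
step 15 deliver 3→1: —
step 16 deliver 0→1: —
step 17 deliver 2→1: —
step 18 deliver 4→3: —
step 19 deliver 4→2: —
step 20 deliver 2→0: —
step 21 deliver 1→2: —
step 22 propose(0,'r'): —
step 23 propose(1,'p'): —
step 24 deliver 1→3: —
step 25 deliver 3→1: —
step 26 deliver 1→4: —
step 27 deliver 4→1: —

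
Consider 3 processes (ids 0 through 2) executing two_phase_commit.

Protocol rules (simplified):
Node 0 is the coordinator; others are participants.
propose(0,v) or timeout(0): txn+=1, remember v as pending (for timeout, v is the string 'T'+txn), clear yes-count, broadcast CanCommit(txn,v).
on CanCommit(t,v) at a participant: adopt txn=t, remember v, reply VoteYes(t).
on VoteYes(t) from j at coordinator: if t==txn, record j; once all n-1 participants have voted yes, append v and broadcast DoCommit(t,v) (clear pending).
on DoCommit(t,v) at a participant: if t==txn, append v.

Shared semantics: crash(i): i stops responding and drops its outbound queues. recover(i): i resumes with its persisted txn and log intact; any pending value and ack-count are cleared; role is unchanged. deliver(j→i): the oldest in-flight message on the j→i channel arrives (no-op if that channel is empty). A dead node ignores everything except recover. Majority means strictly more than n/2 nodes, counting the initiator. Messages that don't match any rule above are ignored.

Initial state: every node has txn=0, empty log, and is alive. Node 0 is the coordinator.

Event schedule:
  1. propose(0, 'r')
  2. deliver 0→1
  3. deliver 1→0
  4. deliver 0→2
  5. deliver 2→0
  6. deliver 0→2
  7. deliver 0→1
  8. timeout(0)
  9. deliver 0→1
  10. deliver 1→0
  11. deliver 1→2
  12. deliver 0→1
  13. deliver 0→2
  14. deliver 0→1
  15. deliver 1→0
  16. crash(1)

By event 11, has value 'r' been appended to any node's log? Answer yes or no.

1. propose(0,'r'):  <0:coor t1 ->
2. deliver 0→1:  <1:part t1 ->
3. deliver 1→0:  nop
4. deliver 0→2:  <2:part t1 ->
5. deliver 2→0:  <0:coor t1 r>
6. deliver 0→2:  <2:part t1 r>
7. deliver 0→1:  <1:part t1 r>
8. timeout(0):  <0:coor t2 r>
9. deliver 0→1:  <1:part t2 r>
10. deliver 1→0:  nop
11. deliver 1→2:  nop

yes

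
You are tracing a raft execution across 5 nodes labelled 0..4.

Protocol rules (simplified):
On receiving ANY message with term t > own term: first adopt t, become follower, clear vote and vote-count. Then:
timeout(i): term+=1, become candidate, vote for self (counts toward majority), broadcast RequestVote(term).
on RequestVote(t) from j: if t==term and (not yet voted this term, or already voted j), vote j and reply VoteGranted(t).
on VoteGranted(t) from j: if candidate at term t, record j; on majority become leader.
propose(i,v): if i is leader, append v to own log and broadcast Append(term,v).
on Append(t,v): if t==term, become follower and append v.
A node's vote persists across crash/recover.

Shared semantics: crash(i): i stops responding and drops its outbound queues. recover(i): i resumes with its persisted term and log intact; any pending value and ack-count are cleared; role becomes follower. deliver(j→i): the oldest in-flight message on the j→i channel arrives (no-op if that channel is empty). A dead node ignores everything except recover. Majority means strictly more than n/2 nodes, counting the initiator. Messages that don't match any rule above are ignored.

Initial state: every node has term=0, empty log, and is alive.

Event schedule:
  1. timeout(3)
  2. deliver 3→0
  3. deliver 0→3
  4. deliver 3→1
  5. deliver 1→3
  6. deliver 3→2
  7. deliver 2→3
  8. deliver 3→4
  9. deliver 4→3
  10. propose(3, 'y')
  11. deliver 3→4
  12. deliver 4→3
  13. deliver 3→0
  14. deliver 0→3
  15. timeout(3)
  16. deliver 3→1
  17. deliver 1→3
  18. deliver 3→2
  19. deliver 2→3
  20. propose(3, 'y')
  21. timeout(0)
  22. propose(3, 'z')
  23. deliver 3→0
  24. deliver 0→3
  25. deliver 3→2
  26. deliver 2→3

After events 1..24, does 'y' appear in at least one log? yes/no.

[1] timeout(3) → N3(cand t1 [-])
[2] deliver 3→0 → N0(foll t1 [-])
[3] deliver 0→3 → ∅
[4] deliver 3→1 → N1(foll t1 [-])
[5] deliver 1→3 → N3(lead t1 [-])
[6] deliver 3→2 → N2(foll t1 [-])
[7] deliver 2→3 → ∅
[8] deliver 3→4 → N4(foll t1 [-])
[9] deliver 4→3 → ∅
[10] propose(3,'y') → N3(lead t1 [y])
[11] deliver 3→4 → N4(foll t1 [y])
[12] deliver 4→3 → ∅
[13] deliver 3→0 → N0(foll t1 [y])
[14] deliver 0→3 → ∅
[15] timeout(3) → N3(cand t2 [y])
[16] deliver 3→1 → N1(foll t1 [y])
[17] deliver 1→3 → ∅
[18] deliver 3→2 → N2(foll t1 [y])
[19] deliver 2→3 → ∅
[20] propose(3,'y') → ∅
[21] timeout(0) → N0(cand t2 [y])
[22] propose(3,'z') → ∅
[23] deliver 3→0 → ∅
[24] deliver 0→3 → ∅

yes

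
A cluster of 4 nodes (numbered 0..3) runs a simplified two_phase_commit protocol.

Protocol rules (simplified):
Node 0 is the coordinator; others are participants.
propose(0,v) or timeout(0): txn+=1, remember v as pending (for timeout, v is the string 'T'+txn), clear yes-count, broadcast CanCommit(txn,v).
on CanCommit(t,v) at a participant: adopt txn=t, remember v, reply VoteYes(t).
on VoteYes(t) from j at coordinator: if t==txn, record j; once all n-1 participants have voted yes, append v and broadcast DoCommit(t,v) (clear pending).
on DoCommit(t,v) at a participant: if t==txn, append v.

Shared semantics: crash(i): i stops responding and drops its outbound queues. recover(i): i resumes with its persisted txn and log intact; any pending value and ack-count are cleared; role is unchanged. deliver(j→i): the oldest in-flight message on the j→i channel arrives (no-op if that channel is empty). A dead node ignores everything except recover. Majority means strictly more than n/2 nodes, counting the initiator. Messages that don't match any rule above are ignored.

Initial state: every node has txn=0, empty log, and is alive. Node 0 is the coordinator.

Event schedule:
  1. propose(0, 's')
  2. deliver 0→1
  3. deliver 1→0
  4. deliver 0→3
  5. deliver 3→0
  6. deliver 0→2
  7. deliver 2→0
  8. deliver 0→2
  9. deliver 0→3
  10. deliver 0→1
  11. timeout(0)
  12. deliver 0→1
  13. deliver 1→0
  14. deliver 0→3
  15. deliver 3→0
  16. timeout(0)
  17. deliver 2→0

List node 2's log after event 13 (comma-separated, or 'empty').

1. propose(0,'s'):  <0:coor t1 ->
2. deliver 0→1:  <1:part t1 ->
3. deliver 1→0:  nop
4. deliver 0→3:  <3:part t1 ->
5. deliver 3→0:  nop
6. deliver 0→2:  <2:part t1 ->
7. deliver 2→0:  <0:coor t1 s>
8. deliver 0→2:  <2:part t1 s>
9. deliver 0→3:  <3:part t1 s>
10. deliver 0→1:  <1:part t1 s>
11. timeout(0):  <0:coor t2 s>
12. deliver 0→1:  <1:part t2 s>
13. deliver 1→0:  nop

s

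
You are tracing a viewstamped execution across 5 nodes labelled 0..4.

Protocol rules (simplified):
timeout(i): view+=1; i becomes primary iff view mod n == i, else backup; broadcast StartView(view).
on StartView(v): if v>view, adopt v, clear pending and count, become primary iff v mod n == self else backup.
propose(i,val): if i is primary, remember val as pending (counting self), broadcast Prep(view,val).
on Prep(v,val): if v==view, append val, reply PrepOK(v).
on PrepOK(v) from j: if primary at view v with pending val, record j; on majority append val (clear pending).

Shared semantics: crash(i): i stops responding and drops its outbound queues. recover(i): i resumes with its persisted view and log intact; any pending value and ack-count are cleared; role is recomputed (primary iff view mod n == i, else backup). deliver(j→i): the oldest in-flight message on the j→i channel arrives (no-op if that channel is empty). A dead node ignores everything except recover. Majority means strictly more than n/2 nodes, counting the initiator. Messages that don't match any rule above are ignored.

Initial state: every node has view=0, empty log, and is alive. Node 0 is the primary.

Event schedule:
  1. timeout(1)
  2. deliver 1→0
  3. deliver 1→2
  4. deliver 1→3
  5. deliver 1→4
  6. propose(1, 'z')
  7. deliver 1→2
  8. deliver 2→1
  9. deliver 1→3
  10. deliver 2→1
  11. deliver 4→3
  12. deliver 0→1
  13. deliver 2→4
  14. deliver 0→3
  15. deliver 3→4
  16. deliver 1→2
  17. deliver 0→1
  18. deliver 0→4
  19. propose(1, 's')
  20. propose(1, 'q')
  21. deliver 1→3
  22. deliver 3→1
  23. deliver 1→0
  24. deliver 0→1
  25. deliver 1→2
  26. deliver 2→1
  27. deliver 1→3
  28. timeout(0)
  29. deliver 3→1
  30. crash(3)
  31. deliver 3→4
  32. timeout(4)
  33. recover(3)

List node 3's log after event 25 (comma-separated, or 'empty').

1. timeout(1):  <1:prim v1 ->
2. deliver 1→0:  <0:back v1 ->
3. deliver 1→2:  <2:back v1 ->
4. deliver 1→3:  <3:back v1 ->
5. deliver 1→4:  <4:back v1 ->
6. propose(1,'z'):  nop
7. deliver 1→2:  <2:back v1 z>
8. deliver 2→1:  nop
9. deliver 1→3:  <3:back v1 z>
10. deliver 2→1:  nop
11. deliver 4→3:  nop
12. deliver 0→1:  nop
13. deliver 2→4:  nop
14. deliver 0→3:  nop
15. deliver 3→4:  nop
16. deliver 1→2:  nop
17. deliver 0→1:  nop
18. deliver 0→4:  nop
19. propose(1,'s'):  nop
20. propose(1,'q'):  nop
21. deliver 1→3:  <3:back v1 z,s>
22. deliver 3→1:  nop
23. deliver 1→0:  <0:back v1 z>
24. deliver 0→1:  <1:prim v1 q>
25. deliver 1→2:  <2:back v1 z,s>

z,s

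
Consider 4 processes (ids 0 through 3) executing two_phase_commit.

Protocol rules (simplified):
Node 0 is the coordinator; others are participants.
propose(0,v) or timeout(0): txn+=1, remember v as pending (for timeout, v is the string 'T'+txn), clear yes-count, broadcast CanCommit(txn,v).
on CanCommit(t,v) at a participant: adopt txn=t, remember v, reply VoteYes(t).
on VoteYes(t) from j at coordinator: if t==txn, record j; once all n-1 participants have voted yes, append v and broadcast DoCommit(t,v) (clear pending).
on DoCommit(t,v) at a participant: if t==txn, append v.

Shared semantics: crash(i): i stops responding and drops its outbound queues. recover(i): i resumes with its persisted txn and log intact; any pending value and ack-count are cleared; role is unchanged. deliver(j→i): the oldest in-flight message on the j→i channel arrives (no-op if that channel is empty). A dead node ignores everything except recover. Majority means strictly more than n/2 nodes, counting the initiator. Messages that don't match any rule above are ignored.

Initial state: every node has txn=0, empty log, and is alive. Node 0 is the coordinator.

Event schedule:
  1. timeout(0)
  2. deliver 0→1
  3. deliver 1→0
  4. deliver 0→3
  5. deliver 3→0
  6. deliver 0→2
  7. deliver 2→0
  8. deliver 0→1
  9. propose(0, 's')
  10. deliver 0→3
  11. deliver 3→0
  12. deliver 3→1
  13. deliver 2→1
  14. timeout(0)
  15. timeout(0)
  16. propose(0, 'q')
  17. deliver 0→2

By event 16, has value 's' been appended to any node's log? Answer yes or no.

no

[1] timeout(0) → N0(coor t1 [-])
[2] deliver 0→1 → N1(part t1 [-])
[3] deliver 1→0 → ∅
[4] deliver 0→3 → N3(part t1 [-])
[5] deliver 3→0 → ∅
[6] deliver 0→2 → N2(part t1 [-])
[7] deliver 2→0 → N0(coor t1 [T1])
[8] deliver 0→1 → N1(part t1 [T1])
[9] propose(0,'s') → N0(coor t2 [T1])
[10] deliver 0→3 → N3(part t1 [T1])
[11] deliver 3→0 → ∅
[12] deliver 3→1 → ∅
[13] deliver 2→1 → ∅
[14] timeout(0) → N0(coor t3 [T1])
[15] timeout(0) → N0(coor t4 [T1])
[16] propose(0,'q') → N0(coor t5 [T1])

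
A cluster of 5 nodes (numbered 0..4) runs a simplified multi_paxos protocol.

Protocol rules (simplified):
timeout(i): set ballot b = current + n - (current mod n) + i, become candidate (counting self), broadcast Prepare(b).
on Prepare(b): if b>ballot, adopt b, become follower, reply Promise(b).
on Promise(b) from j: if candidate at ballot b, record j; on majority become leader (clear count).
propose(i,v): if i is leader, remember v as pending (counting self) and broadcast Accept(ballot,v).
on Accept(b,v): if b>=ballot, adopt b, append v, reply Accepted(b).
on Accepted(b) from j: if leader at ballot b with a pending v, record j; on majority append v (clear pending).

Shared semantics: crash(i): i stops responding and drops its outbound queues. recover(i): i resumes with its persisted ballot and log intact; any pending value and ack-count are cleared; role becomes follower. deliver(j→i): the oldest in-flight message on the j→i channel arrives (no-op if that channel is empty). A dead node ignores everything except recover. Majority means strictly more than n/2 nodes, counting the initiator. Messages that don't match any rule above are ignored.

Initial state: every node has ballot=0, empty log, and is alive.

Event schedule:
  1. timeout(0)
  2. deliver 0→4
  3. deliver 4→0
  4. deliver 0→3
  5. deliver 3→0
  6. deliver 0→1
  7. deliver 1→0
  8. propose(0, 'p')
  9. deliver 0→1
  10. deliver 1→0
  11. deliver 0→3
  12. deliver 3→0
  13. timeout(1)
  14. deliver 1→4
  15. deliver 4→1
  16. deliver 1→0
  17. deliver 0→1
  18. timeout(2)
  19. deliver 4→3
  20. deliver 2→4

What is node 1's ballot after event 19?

[1] timeout(0) → N0(cand b5 [-])
[2] deliver 0→4 → N4(foll b5 [-])
[3] deliver 4→0 → ∅
[4] deliver 0→3 → N3(foll b5 [-])
[5] deliver 3→0 → N0(lead b5 [-])
[6] deliver 0→1 → N1(foll b5 [-])
[7] deliver 1→0 → ∅
[8] propose(0,'p') → ∅
[9] deliver 0→1 → N1(foll b5 [p])
[10] deliver 1→0 → ∅
[11] deliver 0→3 → N3(foll b5 [p])
[12] deliver 3→0 → N0(lead b5 [p])
[13] timeout(1) → N1(cand b11 [p])
[14] deliver 1→4 → N4(foll b11 [-])
[15] deliver 4→1 → ∅
[16] deliver 1→0 → N0(foll b11 [p])
[17] deliver 0→1 → N1(lead b11 [p])
[18] timeout(2) → N2(cand b7 [-])
[19] deliver 4→3 → ∅

11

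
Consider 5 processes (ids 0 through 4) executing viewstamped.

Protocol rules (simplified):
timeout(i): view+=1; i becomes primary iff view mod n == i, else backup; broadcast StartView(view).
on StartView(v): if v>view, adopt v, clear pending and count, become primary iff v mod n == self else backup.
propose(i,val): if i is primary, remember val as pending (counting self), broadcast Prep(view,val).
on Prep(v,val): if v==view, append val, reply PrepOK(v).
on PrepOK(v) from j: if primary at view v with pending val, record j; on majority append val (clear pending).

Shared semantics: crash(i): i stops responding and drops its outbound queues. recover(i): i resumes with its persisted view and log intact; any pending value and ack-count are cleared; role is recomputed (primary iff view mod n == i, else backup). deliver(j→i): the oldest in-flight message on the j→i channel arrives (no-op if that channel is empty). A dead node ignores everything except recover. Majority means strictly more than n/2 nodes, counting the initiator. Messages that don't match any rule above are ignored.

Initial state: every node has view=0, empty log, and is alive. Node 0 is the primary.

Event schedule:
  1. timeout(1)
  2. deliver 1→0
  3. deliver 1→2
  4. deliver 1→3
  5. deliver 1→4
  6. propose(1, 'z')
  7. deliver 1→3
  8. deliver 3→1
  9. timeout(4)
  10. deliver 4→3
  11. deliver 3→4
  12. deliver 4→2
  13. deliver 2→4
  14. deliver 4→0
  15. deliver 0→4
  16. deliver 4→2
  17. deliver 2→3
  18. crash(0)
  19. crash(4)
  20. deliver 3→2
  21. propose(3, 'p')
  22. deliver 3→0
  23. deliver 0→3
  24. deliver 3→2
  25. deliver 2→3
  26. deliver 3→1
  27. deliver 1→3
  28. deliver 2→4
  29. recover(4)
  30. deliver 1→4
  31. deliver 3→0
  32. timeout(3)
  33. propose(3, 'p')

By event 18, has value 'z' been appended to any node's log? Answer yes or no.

yes

e1 timeout(1): 1[prim,v=1,-]
e2 deliver 1→0: 0[back,v=1,-]
e3 deliver 1→2: 2[back,v=1,-]
e4 deliver 1→3: 3[back,v=1,-]
e5 deliver 1→4: 4[back,v=1,-]
e6 propose(1,'z'): ·
e7 deliver 1→3: 3[back,v=1,z]
e8 deliver 3→1: ·
e9 timeout(4): 4[back,v=2,-]
e10 deliver 4→3: 3[back,v=2,z]
e11 deliver 3→4: ·
e12 deliver 4→2: 2[prim,v=2,-]
e13 deliver 2→4: ·
e14 deliver 4→0: 0[back,v=2,-]
e15 deliver 0→4: ·
e16 deliver 4→2: ·
e17 deliver 2→3: ·
e18 crash(0): 0[✗back,v=2,-]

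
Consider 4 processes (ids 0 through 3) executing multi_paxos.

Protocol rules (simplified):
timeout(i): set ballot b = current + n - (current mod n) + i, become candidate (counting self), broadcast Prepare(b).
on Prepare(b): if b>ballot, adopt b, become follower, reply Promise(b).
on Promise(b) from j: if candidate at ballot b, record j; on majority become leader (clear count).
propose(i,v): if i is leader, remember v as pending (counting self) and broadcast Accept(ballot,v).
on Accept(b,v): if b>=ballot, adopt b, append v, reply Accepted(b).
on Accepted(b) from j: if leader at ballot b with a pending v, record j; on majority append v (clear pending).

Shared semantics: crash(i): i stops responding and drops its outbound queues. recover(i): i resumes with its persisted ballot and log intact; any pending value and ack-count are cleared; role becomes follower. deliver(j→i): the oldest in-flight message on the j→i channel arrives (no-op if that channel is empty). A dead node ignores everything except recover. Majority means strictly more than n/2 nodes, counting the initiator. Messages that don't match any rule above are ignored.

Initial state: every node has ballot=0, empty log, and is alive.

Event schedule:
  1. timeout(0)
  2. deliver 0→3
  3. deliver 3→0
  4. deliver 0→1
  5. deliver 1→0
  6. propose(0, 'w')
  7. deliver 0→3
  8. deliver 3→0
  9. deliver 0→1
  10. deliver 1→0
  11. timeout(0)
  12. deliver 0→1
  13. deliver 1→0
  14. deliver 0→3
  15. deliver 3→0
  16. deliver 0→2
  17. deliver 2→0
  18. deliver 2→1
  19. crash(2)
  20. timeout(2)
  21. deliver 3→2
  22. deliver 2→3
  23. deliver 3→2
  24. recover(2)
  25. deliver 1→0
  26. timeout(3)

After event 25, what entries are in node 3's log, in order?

[1] timeout(0) → N0(cand b4 [-])
[2] deliver 0→3 → N3(foll b4 [-])
[3] deliver 3→0 → ∅
[4] deliver 0→1 → N1(foll b4 [-])
[5] deliver 1→0 → N0(lead b4 [-])
[6] propose(0,'w') → ∅
[7] deliver 0→3 → N3(foll b4 [w])
[8] deliver 3→0 → ∅
[9] deliver 0→1 → N1(foll b4 [w])
[10] deliver 1→0 → N0(lead b4 [w])
[11] timeout(0) → N0(cand b8 [w])
[12] deliver 0→1 → N1(foll b8 [w])
[13] deliver 1→0 → ∅
[14] deliver 0→3 → N3(foll b8 [w])
[15] deliver 3→0 → N0(lead b8 [w])
[16] deliver 0→2 → N2(foll b4 [-])
[17] deliver 2→0 → ∅
[18] deliver 2→1 → ∅
[19] crash(2) → N2(✗foll b4 [-])
[20] timeout(2) → ∅
[21] deliver 3→2 → ∅
[22] deliver 2→3 → ∅
[23] deliver 3→2 → ∅
[24] recover(2) → N2(foll b4 [-])
[25] deliver 1→0 → ∅

w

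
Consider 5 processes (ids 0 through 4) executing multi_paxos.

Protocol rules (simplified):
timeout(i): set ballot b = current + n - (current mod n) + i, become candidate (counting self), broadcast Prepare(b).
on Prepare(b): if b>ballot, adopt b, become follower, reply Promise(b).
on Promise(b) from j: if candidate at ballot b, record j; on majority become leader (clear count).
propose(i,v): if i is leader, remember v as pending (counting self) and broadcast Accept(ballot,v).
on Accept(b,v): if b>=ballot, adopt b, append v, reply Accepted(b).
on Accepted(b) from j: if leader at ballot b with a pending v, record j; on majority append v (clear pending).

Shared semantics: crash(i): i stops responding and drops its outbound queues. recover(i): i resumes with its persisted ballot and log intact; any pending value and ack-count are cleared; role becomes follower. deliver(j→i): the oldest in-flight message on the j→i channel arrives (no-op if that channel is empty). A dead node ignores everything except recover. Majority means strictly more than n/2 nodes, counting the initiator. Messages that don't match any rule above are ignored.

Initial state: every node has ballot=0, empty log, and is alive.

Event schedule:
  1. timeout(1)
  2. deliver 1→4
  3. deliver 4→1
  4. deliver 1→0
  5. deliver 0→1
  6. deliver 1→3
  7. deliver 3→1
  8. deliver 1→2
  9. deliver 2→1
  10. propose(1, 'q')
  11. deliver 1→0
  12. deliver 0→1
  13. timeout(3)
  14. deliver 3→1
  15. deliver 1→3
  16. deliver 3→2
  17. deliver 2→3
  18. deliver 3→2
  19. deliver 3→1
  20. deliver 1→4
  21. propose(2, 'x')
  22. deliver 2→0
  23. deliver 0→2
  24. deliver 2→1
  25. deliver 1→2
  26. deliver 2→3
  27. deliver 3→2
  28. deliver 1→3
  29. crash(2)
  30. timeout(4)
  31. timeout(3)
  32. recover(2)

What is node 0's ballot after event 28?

6

step 1 timeout(1): 1={cand,b=6,log=-}
step 2 deliver 1→4: 4={foll,b=6,log=-}
step 3 deliver 4→1: —
step 4 deliver 1→0: 0={foll,b=6,log=-}
step 5 deliver 0→1: 1={lead,b=6,log=-}
step 6 deliver 1→3: 3={foll,b=6,log=-}
step 7 deliver 3→1: —
step 8 deliver 1→2: 2={foll,b=6,log=-}
step 9 deliver 2→1: —
step 10 propose(1,'q'): —
step 11 deliver 1→0: 0={foll,b=6,log=q}
step 12 deliver 0→1: —
step 13 timeout(3): 3={cand,b=13,log=-}
step 14 deliver 3→1: 1={foll,b=13,log=-}
step 15 deliver 1→3: —
step 16 deliver 3→2: 2={foll,b=13,log=-}
step 17 deliver 2→3: —
step 18 deliver 3→2: —
step 19 deliver 3→1: —
step 20 deliver 1→4: 4={foll,b=6,log=q}
step 21 propose(2,'x'): —
step 22 deliver 2→0: —
step 23 deliver 0→2: —
step 24 deliver 2→1: —
step 25 deliver 1→2: —
step 26 deliver 2→3: —
step 27 deliver 3→2: —
step 28 deliver 1→3: 3={lead,b=13,log=-}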